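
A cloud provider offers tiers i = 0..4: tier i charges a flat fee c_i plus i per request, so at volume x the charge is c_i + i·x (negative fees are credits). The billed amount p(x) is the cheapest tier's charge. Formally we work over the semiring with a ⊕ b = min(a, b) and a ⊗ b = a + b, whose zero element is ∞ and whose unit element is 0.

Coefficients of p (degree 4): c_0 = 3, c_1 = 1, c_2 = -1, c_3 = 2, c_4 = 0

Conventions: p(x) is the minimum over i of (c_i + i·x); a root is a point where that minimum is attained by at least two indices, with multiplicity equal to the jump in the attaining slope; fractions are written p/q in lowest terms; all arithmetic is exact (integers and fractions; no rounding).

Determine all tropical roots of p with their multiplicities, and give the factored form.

hull edge (i=0, c=3) to (i=2, c=-1): slope -2, span 2
hull edge (i=2, c=-1) to (i=4, c=0): slope 1/2, span 2
Factored form: p(x) = 0 ⊗ (x ⊕ (-1/2)) ⊗ (x ⊕ (-1/2)) ⊗ (x ⊕ 2) ⊗ (x ⊕ 2)
Answer: roots = -1/2 (mult 2), 2 (mult 2)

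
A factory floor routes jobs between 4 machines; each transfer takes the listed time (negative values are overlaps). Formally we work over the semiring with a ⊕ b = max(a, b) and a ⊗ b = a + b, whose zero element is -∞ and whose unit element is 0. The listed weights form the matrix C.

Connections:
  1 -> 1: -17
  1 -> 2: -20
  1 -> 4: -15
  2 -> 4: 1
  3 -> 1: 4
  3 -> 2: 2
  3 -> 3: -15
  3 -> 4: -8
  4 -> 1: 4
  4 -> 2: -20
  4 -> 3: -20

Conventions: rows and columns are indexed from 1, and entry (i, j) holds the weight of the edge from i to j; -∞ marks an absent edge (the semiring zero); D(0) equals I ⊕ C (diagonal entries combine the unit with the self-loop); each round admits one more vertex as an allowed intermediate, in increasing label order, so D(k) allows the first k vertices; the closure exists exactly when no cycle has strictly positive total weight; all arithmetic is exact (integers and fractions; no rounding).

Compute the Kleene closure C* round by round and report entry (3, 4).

D(0):
  [0, -20, -∞, -15]
  [-∞, 0, -∞, 1]
  [4, 2, 0, -8]
  [4, -20, -20, 0]
D(1):
  [0, -20, -∞, -15]
  [-∞, 0, -∞, 1]
  [4, 2, 0, -8]
  [4, -16, -20, 0]
D(2):
  [0, -20, -∞, -15]
  [-∞, 0, -∞, 1]
  [4, 2, 0, 3]
  [4, -16, -20, 0]
D(3):
  [0, -20, -∞, -15]
  [-∞, 0, -∞, 1]
  [4, 2, 0, 3]
  [4, -16, -20, 0]
D(4):
  [0, -20, -35, -15]
  [5, 0, -19, 1]
  [7, 2, 0, 3]
  [4, -16, -20, 0]
Answer: C*[3][4] = 3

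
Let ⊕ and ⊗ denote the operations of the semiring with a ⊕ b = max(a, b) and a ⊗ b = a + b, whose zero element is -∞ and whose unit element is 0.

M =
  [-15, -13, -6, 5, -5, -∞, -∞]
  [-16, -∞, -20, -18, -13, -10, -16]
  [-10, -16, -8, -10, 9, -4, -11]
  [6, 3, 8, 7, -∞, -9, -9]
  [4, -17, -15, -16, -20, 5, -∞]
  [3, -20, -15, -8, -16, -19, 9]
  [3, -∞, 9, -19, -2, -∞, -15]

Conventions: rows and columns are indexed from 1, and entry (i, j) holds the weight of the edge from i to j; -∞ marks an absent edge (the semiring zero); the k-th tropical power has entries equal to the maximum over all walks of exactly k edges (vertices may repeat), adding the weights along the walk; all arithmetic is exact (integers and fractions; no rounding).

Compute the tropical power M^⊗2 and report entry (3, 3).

M^⊗2:
  [11, 8, 13, 12, 3, 0, -4]
  [-7, -15, -7, -11, -11, -8, -1]
  [13, -7, -2, -3, 1, 14, 5]
  [13, 10, 15, 14, 17, 4, 0]
  [8, -9, -2, 9, -1, -14, 14]
  [12, -5, 18, 8, 7, -11, -6]
  [2, -7, 1, 8, 18, 5, -2]
Key observation: the optimum is the walk 3->4->3, with weight (-10) + 8 = -2.
Optimal value attained by: walk 3->4->3.
Answer: (M^⊗2)[3][3] = -2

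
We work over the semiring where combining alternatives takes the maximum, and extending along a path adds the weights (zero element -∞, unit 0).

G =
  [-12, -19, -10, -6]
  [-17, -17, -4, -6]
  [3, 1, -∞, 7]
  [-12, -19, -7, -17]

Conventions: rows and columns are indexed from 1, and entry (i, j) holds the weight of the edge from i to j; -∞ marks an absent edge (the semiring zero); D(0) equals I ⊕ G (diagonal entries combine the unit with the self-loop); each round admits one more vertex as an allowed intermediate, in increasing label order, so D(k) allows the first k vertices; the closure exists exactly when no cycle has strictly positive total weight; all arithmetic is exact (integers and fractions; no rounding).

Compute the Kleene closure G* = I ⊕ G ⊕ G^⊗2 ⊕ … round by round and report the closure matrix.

D(0):
  [0, -19, -10, -6]
  [-17, 0, -4, -6]
  [3, 1, 0, 7]
  [-12, -19, -7, 0]
D(1):
  [0, -19, -10, -6]
  [-17, 0, -4, -6]
  [3, 1, 0, 7]
  [-12, -19, -7, 0]
D(2):
  [0, -19, -10, -6]
  [-17, 0, -4, -6]
  [3, 1, 0, 7]
  [-12, -19, -7, 0]
D(3):
  [0, -9, -10, -3]
  [-1, 0, -4, 3]
  [3, 1, 0, 7]
  [-4, -6, -7, 0]
D(4):
  [0, -9, -10, -3]
  [-1, 0, -4, 3]
  [3, 1, 0, 7]
  [-4, -6, -7, 0]
Answer: G* = [[0, -9, -10, -3], [-1, 0, -4, 3], [3, 1, 0, 7], [-4, -6, -7, 0]]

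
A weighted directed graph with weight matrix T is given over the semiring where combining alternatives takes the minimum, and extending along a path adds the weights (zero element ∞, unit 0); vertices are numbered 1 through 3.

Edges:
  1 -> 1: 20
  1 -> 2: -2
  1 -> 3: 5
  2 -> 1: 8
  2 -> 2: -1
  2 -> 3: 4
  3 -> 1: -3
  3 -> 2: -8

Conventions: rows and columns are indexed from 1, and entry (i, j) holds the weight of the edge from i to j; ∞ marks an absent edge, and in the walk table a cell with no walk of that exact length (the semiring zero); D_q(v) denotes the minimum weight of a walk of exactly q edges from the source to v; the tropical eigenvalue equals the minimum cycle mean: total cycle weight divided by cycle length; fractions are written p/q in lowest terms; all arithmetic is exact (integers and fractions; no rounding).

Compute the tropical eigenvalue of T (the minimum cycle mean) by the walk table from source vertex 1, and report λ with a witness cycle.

q=0: [0, ∞, ∞]
q=1: [20, -2, 5]
q=2: [2, -3, 2]
q=3: [-1, -6, 1]
Optimal cycle mean attained by: cycle 2->3->2, total 4 + (-8), length 2.
Answer: λ = -2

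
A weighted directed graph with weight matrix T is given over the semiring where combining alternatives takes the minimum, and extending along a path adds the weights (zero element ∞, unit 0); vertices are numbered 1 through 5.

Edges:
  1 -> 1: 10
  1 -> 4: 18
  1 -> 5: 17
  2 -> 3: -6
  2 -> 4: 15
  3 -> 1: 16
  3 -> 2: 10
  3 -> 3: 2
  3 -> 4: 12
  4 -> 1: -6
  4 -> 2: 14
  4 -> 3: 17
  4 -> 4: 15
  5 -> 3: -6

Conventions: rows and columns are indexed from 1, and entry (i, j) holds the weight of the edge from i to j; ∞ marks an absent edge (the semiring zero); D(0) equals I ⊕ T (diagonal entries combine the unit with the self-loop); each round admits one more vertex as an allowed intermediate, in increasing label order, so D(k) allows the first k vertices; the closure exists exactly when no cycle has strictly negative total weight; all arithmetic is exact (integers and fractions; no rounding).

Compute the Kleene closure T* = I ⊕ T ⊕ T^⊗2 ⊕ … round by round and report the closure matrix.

D(0):
  [0, ∞, ∞, 18, 17]
  [∞, 0, -6, 15, ∞]
  [16, 10, 0, 12, ∞]
  [-6, 14, 17, 0, ∞]
  [∞, ∞, -6, ∞, 0]
D(1):
  [0, ∞, ∞, 18, 17]
  [∞, 0, -6, 15, ∞]
  [16, 10, 0, 12, 33]
  [-6, 14, 17, 0, 11]
  [∞, ∞, -6, ∞, 0]
D(2):
  [0, ∞, ∞, 18, 17]
  [∞, 0, -6, 15, ∞]
  [16, 10, 0, 12, 33]
  [-6, 14, 8, 0, 11]
  [∞, ∞, -6, ∞, 0]
D(3):
  [0, ∞, ∞, 18, 17]
  [10, 0, -6, 6, 27]
  [16, 10, 0, 12, 33]
  [-6, 14, 8, 0, 11]
  [10, 4, -6, 6, 0]
D(4):
  [0, 32, 26, 18, 17]
  [0, 0, -6, 6, 17]
  [6, 10, 0, 12, 23]
  [-6, 14, 8, 0, 11]
  [0, 4, -6, 6, 0]
D(5):
  [0, 21, 11, 18, 17]
  [0, 0, -6, 6, 17]
  [6, 10, 0, 12, 23]
  [-6, 14, 5, 0, 11]
  [0, 4, -6, 6, 0]
Answer: T* = [[0, 21, 11, 18, 17], [0, 0, -6, 6, 17], [6, 10, 0, 12, 23], [-6, 14, 5, 0, 11], [0, 4, -6, 6, 0]]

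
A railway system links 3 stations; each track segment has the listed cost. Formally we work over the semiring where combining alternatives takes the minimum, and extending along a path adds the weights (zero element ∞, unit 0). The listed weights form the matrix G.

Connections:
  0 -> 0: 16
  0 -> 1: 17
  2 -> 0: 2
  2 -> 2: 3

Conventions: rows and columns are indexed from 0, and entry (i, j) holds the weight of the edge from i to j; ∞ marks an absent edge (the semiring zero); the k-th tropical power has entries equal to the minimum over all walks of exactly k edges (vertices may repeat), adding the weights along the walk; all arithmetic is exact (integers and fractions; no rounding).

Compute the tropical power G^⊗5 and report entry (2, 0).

G^⊗2:
  [32, 33, ∞]
  [∞, ∞, ∞]
  [5, 19, 6]
G^⊗3:
  [48, 49, ∞]
  [∞, ∞, ∞]
  [8, 22, 9]
G^⊗4:
  [64, 65, ∞]
  [∞, ∞, ∞]
  [11, 25, 12]
G^⊗5:
  [80, 81, ∞]
  [∞, ∞, ∞]
  [14, 28, 15]
Key observation: the optimum is the walk 2->2->2->2->2->0, with weight 3 + 3 + 3 + 3 + 2 = 14.
Optimal value attained by: walk 2->2->2->2->2->0.
Answer: (G^⊗5)[2][0] = 14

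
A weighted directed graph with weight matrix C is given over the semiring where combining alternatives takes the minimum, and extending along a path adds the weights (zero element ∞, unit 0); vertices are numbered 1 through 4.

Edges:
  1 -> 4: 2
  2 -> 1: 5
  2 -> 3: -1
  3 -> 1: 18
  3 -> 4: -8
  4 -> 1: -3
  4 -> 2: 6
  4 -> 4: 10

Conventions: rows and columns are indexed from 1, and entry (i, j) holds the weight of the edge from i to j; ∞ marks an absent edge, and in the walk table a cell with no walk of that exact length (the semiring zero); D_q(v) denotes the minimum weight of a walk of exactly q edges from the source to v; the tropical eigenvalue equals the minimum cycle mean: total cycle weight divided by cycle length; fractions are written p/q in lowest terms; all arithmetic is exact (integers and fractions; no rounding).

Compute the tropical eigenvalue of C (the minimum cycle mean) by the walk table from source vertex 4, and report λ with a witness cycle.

q=0: [∞, ∞, ∞, 0]
q=1: [-3, 6, ∞, 10]
q=2: [7, 16, 5, -1]
q=3: [-4, 5, 15, -3]
q=4: [-6, 3, 4, -2]
Optimal cycle mean attained by: cycle 2->3->4->2, total (-1) + (-8) + 6, length 3.
Answer: λ = -1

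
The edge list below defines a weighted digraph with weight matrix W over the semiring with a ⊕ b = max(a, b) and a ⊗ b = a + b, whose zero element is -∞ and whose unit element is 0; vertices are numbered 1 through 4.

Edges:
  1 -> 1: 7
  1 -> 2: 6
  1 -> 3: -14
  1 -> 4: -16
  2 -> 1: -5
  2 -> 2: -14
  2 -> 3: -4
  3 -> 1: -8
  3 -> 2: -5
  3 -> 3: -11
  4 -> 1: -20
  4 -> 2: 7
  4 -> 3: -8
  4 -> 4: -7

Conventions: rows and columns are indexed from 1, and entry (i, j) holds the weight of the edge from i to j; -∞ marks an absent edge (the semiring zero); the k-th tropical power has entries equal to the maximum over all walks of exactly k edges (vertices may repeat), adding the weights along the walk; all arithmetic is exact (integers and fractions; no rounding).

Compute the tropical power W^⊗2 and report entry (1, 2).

W^⊗2:
  [14, 13, 2, -9]
  [2, 1, -15, -21]
  [-1, -2, -9, -24]
  [2, 0, 3, -14]
Key observation: the optimum is the walk 1->1->2, with weight 7 + 6 = 13.
Optimal value attained by: walk 1->1->2.
Answer: (W^⊗2)[1][2] = 13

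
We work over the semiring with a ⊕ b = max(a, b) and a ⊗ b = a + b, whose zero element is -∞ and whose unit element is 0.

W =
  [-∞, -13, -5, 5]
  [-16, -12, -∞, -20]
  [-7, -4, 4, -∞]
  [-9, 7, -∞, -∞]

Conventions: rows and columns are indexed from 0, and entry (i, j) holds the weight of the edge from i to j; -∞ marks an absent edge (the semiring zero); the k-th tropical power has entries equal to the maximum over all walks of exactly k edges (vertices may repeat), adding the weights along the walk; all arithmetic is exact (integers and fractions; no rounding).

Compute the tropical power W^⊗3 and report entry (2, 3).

W^⊗2:
  [-4, 12, -1, -33]
  [-28, -13, -21, -11]
  [-3, 0, 8, -2]
  [-9, -5, -14, -4]
W^⊗3:
  [-4, 0, 3, 1]
  [-20, -4, -17, -23]
  [1, 5, 12, 2]
  [-13, 3, -10, -4]
Key observation: the optimum is the walk 2->2->0->3, with weight 4 + (-7) + 5 = 2.
Optimal value attained by: walk 2->2->0->3.
Answer: (W^⊗3)[2][3] = 2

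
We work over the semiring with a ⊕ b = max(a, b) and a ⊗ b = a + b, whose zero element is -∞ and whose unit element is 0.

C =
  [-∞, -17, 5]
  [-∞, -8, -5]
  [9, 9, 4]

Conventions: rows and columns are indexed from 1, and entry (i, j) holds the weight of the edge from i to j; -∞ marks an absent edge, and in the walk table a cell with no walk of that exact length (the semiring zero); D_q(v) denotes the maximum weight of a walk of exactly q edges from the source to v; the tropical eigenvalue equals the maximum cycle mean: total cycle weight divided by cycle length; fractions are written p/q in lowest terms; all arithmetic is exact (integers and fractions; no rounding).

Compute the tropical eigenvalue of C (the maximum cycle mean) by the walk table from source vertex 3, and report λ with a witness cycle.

q=0: [-∞, -∞, 0]
q=1: [9, 9, 4]
q=2: [13, 13, 14]
q=3: [23, 23, 18]
Optimal cycle mean attained by: cycle 1->3->1, total 5 + 9, length 2.
Answer: λ = 7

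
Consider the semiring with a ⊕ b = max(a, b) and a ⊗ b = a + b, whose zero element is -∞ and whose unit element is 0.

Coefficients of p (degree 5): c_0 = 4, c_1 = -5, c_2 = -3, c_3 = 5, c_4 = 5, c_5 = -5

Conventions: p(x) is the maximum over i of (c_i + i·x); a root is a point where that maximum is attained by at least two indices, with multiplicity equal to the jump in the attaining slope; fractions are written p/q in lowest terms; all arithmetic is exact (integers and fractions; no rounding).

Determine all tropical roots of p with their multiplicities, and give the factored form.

hull edge (i=0, c=4) to (i=3, c=5): slope 1/3, span 3
hull edge (i=3, c=5) to (i=4, c=5): slope 0, span 1
hull edge (i=4, c=5) to (i=5, c=-5): slope -10, span 1
Factored form: p(x) = -5 ⊗ (x ⊕ (-1/3)) ⊗ (x ⊕ (-1/3)) ⊗ (x ⊕ (-1/3)) ⊗ (x ⊕ 0) ⊗ (x ⊕ 10)
Answer: roots = -1/3 (mult 3), 0 (mult 1), 10 (mult 1)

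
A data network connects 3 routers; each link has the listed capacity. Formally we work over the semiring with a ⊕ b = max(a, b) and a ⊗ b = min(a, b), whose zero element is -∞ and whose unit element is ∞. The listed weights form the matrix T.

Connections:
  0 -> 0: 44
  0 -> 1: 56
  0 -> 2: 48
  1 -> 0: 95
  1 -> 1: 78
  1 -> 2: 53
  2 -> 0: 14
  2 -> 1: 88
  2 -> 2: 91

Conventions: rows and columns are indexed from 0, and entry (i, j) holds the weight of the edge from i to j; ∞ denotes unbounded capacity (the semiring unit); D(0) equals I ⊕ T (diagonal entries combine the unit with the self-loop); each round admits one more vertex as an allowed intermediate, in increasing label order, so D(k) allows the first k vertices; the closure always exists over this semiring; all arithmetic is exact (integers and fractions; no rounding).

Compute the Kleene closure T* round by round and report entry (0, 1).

D(0):
  [∞, 56, 48]
  [95, ∞, 53]
  [14, 88, ∞]
D(1):
  [∞, 56, 48]
  [95, ∞, 53]
  [14, 88, ∞]
D(2):
  [∞, 56, 53]
  [95, ∞, 53]
  [88, 88, ∞]
D(3):
  [∞, 56, 53]
  [95, ∞, 53]
  [88, 88, ∞]
Answer: T*[0][1] = 56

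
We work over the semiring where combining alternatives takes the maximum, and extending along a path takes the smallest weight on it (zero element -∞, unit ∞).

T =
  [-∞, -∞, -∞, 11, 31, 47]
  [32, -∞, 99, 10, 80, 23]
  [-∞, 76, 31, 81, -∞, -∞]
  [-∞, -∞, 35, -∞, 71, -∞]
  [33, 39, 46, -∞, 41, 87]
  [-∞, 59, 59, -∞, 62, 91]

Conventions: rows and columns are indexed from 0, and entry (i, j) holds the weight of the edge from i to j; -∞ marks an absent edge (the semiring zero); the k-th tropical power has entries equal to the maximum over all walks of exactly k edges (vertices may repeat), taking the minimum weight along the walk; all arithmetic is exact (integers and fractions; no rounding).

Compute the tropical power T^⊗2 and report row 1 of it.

T^⊗2:
  [31, 47, 47, -∞, 47, 47]
  [33, 76, 46, 81, 41, 80]
  [32, 31, 76, 31, 76, 23]
  [33, 39, 46, 35, 41, 71]
  [33, 59, 59, 46, 62, 87]
  [33, 59, 59, 59, 62, 91]
Answer: row 1 of T^⊗2 = [33, 76, 46, 81, 41, 80]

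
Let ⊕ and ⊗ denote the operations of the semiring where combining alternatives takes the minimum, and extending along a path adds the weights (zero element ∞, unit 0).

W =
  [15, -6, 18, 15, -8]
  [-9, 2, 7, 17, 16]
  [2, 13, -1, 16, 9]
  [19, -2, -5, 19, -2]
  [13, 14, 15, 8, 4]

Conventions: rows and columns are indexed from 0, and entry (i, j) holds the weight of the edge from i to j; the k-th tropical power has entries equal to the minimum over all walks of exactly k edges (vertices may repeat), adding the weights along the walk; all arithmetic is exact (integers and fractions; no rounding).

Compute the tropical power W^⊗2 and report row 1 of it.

W^⊗2:
  [-15, -4, 1, 0, -4]
  [-7, -15, 6, 6, -17]
  [1, -4, -2, 15, -6]
  [-11, 0, -6, 6, 2]
  [5, 6, 3, 12, 5]
Answer: row 1 of W^⊗2 = [-7, -15, 6, 6, -17]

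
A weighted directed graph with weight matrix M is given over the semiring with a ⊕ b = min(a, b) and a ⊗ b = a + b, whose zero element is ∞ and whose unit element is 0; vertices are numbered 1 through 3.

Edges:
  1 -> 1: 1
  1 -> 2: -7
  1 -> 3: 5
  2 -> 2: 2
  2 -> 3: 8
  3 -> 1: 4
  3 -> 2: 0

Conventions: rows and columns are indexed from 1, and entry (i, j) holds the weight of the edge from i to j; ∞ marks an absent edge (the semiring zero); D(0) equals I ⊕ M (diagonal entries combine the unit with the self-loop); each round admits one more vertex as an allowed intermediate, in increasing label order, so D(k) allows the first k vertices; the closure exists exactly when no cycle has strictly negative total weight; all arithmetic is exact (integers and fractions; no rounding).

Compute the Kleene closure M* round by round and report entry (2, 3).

D(0):
  [0, -7, 5]
  [∞, 0, 8]
  [4, 0, 0]
D(1):
  [0, -7, 5]
  [∞, 0, 8]
  [4, -3, 0]
D(2):
  [0, -7, 1]
  [∞, 0, 8]
  [4, -3, 0]
D(3):
  [0, -7, 1]
  [12, 0, 8]
  [4, -3, 0]
Answer: M*[2][3] = 8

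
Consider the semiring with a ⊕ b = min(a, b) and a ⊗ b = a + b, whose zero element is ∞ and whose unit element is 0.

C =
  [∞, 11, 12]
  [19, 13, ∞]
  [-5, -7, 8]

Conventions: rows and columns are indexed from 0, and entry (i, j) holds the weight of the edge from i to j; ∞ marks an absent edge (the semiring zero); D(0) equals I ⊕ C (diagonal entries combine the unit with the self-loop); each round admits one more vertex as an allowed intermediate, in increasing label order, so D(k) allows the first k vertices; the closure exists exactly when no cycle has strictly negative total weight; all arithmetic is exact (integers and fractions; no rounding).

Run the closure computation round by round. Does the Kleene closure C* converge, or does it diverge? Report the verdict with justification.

D(0):
  [0, 11, 12]
  [19, 0, ∞]
  [-5, -7, 0]
D(1):
  [0, 11, 12]
  [19, 0, 31]
  [-5, -7, 0]
D(2):
  [0, 11, 12]
  [19, 0, 31]
  [-5, -7, 0]
D(3):
  [0, 5, 12]
  [19, 0, 31]
  [-5, -7, 0]
Key observation: every diagonal entry stays at the unit through all rounds, so no improving cycle exists.
Answer: CONVERGES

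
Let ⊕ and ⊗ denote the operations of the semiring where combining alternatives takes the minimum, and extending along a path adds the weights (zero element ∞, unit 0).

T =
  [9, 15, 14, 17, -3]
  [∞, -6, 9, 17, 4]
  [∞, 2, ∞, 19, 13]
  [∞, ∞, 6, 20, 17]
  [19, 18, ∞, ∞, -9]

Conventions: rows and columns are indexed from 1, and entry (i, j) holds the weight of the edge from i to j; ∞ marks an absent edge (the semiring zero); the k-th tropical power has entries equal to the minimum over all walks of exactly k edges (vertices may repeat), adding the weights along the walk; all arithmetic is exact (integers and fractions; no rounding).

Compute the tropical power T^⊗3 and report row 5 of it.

T^⊗2:
  [16, 9, 23, 26, -12]
  [23, -12, 3, 11, -5]
  [32, -4, 11, 19, 4]
  [36, 8, 26, 25, 8]
  [10, 9, 27, 35, -18]
T^⊗3:
  [7, 3, 18, 26, -21]
  [14, -18, -3, 5, -14]
  [23, -10, 5, 13, -5]
  [27, 2, 17, 25, -1]
  [1, 0, 18, 26, -27]
Answer: row 5 of T^⊗3 = [1, 0, 18, 26, -27]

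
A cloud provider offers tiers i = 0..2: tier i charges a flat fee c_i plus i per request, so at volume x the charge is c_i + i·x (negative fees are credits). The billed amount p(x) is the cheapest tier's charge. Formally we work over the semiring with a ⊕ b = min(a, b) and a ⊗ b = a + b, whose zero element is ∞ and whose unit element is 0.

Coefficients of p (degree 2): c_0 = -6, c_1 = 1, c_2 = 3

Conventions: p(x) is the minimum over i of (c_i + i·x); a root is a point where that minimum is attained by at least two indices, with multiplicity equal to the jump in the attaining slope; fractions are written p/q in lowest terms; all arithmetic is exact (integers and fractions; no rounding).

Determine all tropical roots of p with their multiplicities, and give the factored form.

hull edge (i=0, c=-6) to (i=2, c=3): slope 9/2, span 2
Factored form: p(x) = 3 ⊗ (x ⊕ (-9/2)) ⊗ (x ⊕ (-9/2))
Answer: roots = -9/2 (mult 2)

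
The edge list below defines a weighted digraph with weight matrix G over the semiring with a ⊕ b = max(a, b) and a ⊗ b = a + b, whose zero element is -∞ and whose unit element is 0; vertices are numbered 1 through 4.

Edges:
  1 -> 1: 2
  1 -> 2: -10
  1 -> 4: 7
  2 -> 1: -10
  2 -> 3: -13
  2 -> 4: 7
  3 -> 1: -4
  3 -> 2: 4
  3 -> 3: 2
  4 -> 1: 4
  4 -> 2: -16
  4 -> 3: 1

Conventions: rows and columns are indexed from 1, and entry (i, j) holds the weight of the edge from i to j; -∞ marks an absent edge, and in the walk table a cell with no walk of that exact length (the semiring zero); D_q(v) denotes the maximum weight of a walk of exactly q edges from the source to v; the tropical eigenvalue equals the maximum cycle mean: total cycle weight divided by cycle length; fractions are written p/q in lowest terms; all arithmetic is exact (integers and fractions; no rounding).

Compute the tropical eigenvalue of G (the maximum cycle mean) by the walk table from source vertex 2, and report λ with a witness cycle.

q=0: [-∞, 0, -∞, -∞]
q=1: [-10, -∞, -13, 7]
q=2: [11, -9, 8, -3]
q=3: [13, 12, 10, 18]
q=4: [22, 14, 19, 20]
Optimal cycle mean attained by: cycle 1->4->1, total 7 + 4, length 2.
Answer: λ = 11/2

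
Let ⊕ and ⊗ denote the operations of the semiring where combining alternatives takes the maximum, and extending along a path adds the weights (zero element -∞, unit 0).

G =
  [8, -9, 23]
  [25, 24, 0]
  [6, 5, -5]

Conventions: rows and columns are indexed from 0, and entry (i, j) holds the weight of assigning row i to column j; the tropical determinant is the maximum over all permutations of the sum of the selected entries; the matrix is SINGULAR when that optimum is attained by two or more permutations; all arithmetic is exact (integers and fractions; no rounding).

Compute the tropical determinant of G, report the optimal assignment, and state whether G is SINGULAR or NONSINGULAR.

σ = (0, 1, 2): 8 + 24 + (-5) = 27
σ = (0, 2, 1): 8 + 0 + 5 = 13
σ = (1, 0, 2): (-9) + 25 + (-5) = 11
σ = (1, 2, 0): (-9) + 0 + 6 = -3
σ = (2, 0, 1): 23 + 25 + 5 = 53
σ = (2, 1, 0): 23 + 24 + 6 = 53
Optimal value attained by: σ = (2, 0, 1).
Answer: det⊕(G) = 53; verdict: SINGULAR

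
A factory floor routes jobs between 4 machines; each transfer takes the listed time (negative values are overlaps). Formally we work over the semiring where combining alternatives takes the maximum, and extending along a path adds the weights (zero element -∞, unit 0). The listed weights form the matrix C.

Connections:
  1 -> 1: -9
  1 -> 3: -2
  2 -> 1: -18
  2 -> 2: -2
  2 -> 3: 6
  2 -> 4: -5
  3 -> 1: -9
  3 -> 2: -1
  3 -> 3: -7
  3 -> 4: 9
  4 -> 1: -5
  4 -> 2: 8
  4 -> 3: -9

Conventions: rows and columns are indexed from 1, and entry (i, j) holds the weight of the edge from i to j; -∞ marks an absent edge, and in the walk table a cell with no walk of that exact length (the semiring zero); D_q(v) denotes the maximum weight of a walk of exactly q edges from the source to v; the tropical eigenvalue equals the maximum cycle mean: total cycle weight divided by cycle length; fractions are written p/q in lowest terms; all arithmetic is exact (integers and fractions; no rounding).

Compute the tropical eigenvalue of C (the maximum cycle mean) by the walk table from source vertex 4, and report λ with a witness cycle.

q=0: [-∞, -∞, -∞, 0]
q=1: [-5, 8, -9, -∞]
q=2: [-10, 6, 14, 3]
q=3: [5, 13, 12, 23]
q=4: [18, 31, 19, 21]
Optimal cycle mean attained by: cycle 2->3->4->2, total 6 + 9 + 8, length 3.
Answer: λ = 23/3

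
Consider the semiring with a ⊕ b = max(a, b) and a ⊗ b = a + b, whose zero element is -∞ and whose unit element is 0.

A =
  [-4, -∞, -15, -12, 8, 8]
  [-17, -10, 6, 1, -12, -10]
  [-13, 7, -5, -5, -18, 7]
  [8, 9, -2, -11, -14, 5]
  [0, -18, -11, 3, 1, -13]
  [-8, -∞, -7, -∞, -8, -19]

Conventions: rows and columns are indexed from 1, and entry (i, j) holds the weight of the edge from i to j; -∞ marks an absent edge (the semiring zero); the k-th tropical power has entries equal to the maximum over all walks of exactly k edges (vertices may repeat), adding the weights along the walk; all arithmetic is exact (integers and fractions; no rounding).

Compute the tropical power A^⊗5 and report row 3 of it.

A^⊗2:
  [8, -3, 1, 11, 9, 4]
  [9, 13, 1, 1, -9, 13]
  [3, 4, 13, 8, -1, 2]
  [4, 5, 15, 10, 16, 16]
  [11, 12, 1, 4, 8, 8]
  [-8, 0, -12, -5, 0, 0]
A^⊗3:
  [19, 20, 9, 12, 16, 16]
  [9, 10, 19, 14, 17, 17]
  [16, 20, 10, 8, 11, 20]
  [18, 22, 11, 19, 17, 22]
  [12, 13, 18, 13, 19, 19]
  [3, 4, 6, 3, 1, 0]
A^⊗4:
  [20, 21, 26, 21, 27, 27]
  [22, 26, 16, 20, 18, 26]
  [16, 17, 26, 21, 24, 24]
  [27, 28, 28, 23, 26, 26]
  [21, 25, 19, 22, 20, 25]
  [11, 13, 10, 5, 11, 13]
A^⊗5:
  [29, 33, 27, 30, 28, 33]
  [28, 29, 32, 27, 30, 30]
  [29, 33, 23, 27, 25, 33]
  [31, 35, 34, 29, 35, 35]
  [30, 31, 31, 26, 29, 29]
  [13, 17, 19, 14, 19, 19]
Answer: row 3 of A^⊗5 = [29, 33, 23, 27, 25, 33]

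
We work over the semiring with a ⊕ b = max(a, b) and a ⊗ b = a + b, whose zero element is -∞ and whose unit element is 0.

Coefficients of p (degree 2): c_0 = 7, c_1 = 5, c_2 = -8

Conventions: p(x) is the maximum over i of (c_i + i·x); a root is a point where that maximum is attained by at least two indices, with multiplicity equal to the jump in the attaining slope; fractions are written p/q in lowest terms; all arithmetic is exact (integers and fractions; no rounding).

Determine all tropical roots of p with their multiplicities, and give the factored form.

hull edge (i=0, c=7) to (i=1, c=5): slope -2, span 1
hull edge (i=1, c=5) to (i=2, c=-8): slope -13, span 1
Factored form: p(x) = -8 ⊗ (x ⊕ 2) ⊗ (x ⊕ 13)
Answer: roots = 2 (mult 1), 13 (mult 1)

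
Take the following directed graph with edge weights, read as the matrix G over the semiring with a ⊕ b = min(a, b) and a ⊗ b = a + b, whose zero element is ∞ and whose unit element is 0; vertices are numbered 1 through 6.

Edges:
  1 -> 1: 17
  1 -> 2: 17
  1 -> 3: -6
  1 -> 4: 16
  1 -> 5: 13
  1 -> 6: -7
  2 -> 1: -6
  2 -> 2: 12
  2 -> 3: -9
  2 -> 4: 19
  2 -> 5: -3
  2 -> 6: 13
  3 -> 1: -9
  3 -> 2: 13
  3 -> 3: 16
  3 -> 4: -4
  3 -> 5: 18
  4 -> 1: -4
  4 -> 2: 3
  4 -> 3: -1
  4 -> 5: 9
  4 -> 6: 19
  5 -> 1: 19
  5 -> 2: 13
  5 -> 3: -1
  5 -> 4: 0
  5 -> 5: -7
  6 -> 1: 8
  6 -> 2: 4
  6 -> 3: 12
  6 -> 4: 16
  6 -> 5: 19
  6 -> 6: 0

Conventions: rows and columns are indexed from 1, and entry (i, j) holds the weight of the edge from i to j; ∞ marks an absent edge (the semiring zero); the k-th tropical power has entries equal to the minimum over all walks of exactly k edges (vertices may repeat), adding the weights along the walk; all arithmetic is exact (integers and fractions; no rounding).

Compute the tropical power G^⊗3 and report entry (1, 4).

G^⊗2:
  [-15, -3, 5, -10, 6, -7]
  [-18, 4, -12, -13, -10, -13]
  [-8, -1, -15, 7, 4, -16]
  [-10, 12, -10, -5, 0, -11]
  [-10, 3, -8, -7, -14, 12]
  [-2, 4, -5, 8, 1, 0]
G^⊗3:
  [-14, -7, -21, 1, -6, -22]
  [-21, -10, -24, -16, -17, -25]
  [-24, -12, -14, -19, -4, -16]
  [-19, -7, -16, -14, -7, -17]
  [-17, -4, -16, -14, -21, -17]
  [-14, 4, -8, -9, -6, -9]
Key observation: the optimum is the walk 1->3->1->4, with weight (-6) + (-9) + 16 = 1.
Optimal value attained by: walk 1->3->1->4.
Answer: (G^⊗3)[1][4] = 1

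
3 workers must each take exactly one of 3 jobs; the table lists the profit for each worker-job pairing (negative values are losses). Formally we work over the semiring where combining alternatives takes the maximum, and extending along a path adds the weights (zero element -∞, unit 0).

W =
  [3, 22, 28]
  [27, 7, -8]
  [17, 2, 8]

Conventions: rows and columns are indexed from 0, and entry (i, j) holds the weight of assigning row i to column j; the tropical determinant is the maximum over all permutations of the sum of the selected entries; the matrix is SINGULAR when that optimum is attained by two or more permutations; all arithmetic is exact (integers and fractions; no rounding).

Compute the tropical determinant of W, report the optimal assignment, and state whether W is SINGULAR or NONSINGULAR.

σ = (0, 1, 2): 3 + 7 + 8 = 18
σ = (0, 2, 1): 3 + (-8) + 2 = -3
σ = (1, 0, 2): 22 + 27 + 8 = 57
σ = (1, 2, 0): 22 + (-8) + 17 = 31
σ = (2, 0, 1): 28 + 27 + 2 = 57
σ = (2, 1, 0): 28 + 7 + 17 = 52
Optimal value attained by: σ = (1, 0, 2).
Answer: det⊕(W) = 57; verdict: SINGULAR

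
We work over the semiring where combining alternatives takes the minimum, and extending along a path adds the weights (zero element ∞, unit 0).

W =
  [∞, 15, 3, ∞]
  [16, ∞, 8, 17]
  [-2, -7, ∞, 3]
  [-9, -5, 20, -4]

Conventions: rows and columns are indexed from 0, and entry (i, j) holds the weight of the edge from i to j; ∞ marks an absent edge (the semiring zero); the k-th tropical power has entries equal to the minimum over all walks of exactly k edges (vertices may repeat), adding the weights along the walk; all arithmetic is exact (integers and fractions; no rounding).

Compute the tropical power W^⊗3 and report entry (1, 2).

W^⊗2:
  [1, -4, 23, 6]
  [6, 1, 19, 11]
  [-6, -2, 1, -1]
  [-13, -9, -6, -8]
W^⊗3:
  [-3, 1, 4, 2]
  [2, 6, 9, 7]
  [-10, -6, -3, -5]
  [-17, -13, -10, -12]
Key observation: the optimum is the walk 1->2->0->2, with weight 8 + (-2) + 3 = 9.
Optimal value attained by: walk 1->2->0->2.
Answer: (W^⊗3)[1][2] = 9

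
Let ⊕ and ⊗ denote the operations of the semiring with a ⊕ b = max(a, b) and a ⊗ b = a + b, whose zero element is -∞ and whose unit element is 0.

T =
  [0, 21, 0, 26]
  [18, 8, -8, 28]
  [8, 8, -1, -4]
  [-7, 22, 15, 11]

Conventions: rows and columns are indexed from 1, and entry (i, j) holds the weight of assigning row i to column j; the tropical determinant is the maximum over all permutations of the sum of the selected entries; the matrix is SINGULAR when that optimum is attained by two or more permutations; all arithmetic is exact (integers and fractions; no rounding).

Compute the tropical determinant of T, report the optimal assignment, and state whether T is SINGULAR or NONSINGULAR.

σ = (1, 2, 3, 4): 0 + 8 + (-1) + 11 = 18
σ = (1, 2, 4, 3): 0 + 8 + (-4) + 15 = 19
σ = (1, 3, 2, 4): 0 + (-8) + 8 + 11 = 11
σ = (1, 3, 4, 2): 0 + (-8) + (-4) + 22 = 10
σ = (1, 4, 2, 3): 0 + 28 + 8 + 15 = 51
σ = (1, 4, 3, 2): 0 + 28 + (-1) + 22 = 49
σ = (2, 1, 3, 4): 21 + 18 + (-1) + 11 = 49
σ = (2, 1, 4, 3): 21 + 18 + (-4) + 15 = 50
σ = (2, 3, 1, 4): 21 + (-8) + 8 + 11 = 32
σ = (2, 3, 4, 1): 21 + (-8) + (-4) + (-7) = 2
σ = (2, 4, 1, 3): 21 + 28 + 8 + 15 = 72
σ = (2, 4, 3, 1): 21 + 28 + (-1) + (-7) = 41
σ = (3, 1, 2, 4): 0 + 18 + 8 + 11 = 37
σ = (3, 1, 4, 2): 0 + 18 + (-4) + 22 = 36
σ = (3, 2, 1, 4): 0 + 8 + 8 + 11 = 27
σ = (3, 2, 4, 1): 0 + 8 + (-4) + (-7) = -3
σ = (3, 4, 1, 2): 0 + 28 + 8 + 22 = 58
σ = (3, 4, 2, 1): 0 + 28 + 8 + (-7) = 29
σ = (4, 1, 2, 3): 26 + 18 + 8 + 15 = 67
σ = (4, 1, 3, 2): 26 + 18 + (-1) + 22 = 65
σ = (4, 2, 1, 3): 26 + 8 + 8 + 15 = 57
σ = (4, 2, 3, 1): 26 + 8 + (-1) + (-7) = 26
σ = (4, 3, 1, 2): 26 + (-8) + 8 + 22 = 48
σ = (4, 3, 2, 1): 26 + (-8) + 8 + (-7) = 19
Optimal value attained by: σ = (2, 4, 1, 3).
Answer: det⊕(T) = 72; verdict: NONSINGULAR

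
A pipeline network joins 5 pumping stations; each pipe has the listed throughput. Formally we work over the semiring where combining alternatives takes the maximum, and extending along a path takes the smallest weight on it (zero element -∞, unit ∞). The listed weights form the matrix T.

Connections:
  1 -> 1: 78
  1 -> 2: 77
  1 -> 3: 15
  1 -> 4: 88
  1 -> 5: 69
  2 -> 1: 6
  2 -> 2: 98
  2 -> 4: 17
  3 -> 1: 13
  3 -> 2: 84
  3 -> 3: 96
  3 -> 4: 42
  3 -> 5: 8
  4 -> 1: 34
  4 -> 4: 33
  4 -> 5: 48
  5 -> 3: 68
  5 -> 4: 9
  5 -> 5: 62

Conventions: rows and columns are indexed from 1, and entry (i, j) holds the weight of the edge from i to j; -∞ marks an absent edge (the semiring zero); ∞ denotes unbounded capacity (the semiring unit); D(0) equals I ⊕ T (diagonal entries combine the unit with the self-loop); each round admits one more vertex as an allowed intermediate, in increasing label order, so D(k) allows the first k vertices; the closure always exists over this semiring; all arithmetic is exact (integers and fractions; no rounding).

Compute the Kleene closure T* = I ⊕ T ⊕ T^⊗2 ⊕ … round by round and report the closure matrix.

D(0):
  [∞, 77, 15, 88, 69]
  [6, ∞, -∞, 17, -∞]
  [13, 84, ∞, 42, 8]
  [34, -∞, -∞, ∞, 48]
  [-∞, -∞, 68, 9, ∞]
D(1):
  [∞, 77, 15, 88, 69]
  [6, ∞, 6, 17, 6]
  [13, 84, ∞, 42, 13]
  [34, 34, 15, ∞, 48]
  [-∞, -∞, 68, 9, ∞]
D(2):
  [∞, 77, 15, 88, 69]
  [6, ∞, 6, 17, 6]
  [13, 84, ∞, 42, 13]
  [34, 34, 15, ∞, 48]
  [-∞, -∞, 68, 9, ∞]
D(3):
  [∞, 77, 15, 88, 69]
  [6, ∞, 6, 17, 6]
  [13, 84, ∞, 42, 13]
  [34, 34, 15, ∞, 48]
  [13, 68, 68, 42, ∞]
D(4):
  [∞, 77, 15, 88, 69]
  [17, ∞, 15, 17, 17]
  [34, 84, ∞, 42, 42]
  [34, 34, 15, ∞, 48]
  [34, 68, 68, 42, ∞]
D(5):
  [∞, 77, 68, 88, 69]
  [17, ∞, 17, 17, 17]
  [34, 84, ∞, 42, 42]
  [34, 48, 48, ∞, 48]
  [34, 68, 68, 42, ∞]
Answer: T* = [[∞, 77, 68, 88, 69], [17, ∞, 17, 17, 17], [34, 84, ∞, 42, 42], [34, 48, 48, ∞, 48], [34, 68, 68, 42, ∞]]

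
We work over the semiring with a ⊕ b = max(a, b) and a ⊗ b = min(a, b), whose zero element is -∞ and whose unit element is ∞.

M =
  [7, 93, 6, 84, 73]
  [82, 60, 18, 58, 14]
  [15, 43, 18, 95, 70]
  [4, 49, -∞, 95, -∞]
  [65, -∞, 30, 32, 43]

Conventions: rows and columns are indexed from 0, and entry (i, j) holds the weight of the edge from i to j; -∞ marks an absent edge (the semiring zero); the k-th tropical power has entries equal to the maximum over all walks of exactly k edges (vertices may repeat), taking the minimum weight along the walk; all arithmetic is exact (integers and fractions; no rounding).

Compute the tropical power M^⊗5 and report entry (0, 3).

M^⊗2:
  [82, 60, 30, 84, 43]
  [60, 82, 18, 82, 73]
  [65, 49, 30, 95, 43]
  [49, 49, 18, 95, 14]
  [43, 65, 30, 65, 65]
M^⊗3:
  [60, 82, 30, 84, 73]
  [82, 60, 30, 82, 60]
  [49, 65, 30, 95, 65]
  [49, 49, 18, 95, 49]
  [65, 60, 30, 65, 43]
M^⊗4:
  [82, 60, 30, 84, 60]
  [60, 82, 30, 82, 73]
  [65, 60, 30, 95, 49]
  [49, 49, 30, 95, 49]
  [60, 65, 30, 65, 65]
M^⊗5:
  [60, 82, 30, 84, 73]
  [82, 60, 30, 82, 60]
  [60, 65, 30, 95, 65]
  [49, 49, 30, 95, 49]
  [65, 60, 30, 65, 60]
Key observation: the optimum is the walk 0->3->3->3->3->3, with weight 84 min 95 min 95 min 95 min 95 = 84.
Optimal value attained by: walk 0->3->3->3->3->3.
Answer: (M^⊗5)[0][3] = 84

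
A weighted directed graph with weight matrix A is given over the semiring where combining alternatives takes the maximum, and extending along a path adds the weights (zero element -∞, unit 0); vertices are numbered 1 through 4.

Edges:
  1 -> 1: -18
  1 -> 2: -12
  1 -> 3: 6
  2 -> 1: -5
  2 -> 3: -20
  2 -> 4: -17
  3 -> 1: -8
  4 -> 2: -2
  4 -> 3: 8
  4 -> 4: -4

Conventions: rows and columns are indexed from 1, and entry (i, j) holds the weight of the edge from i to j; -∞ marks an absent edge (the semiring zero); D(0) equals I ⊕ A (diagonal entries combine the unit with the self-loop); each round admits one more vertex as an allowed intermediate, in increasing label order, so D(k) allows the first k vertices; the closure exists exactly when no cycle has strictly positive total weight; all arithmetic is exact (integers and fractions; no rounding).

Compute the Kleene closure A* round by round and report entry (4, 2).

D(0):
  [0, -12, 6, -∞]
  [-5, 0, -20, -17]
  [-8, -∞, 0, -∞]
  [-∞, -2, 8, 0]
D(1):
  [0, -12, 6, -∞]
  [-5, 0, 1, -17]
  [-8, -20, 0, -∞]
  [-∞, -2, 8, 0]
D(2):
  [0, -12, 6, -29]
  [-5, 0, 1, -17]
  [-8, -20, 0, -37]
  [-7, -2, 8, 0]
D(3):
  [0, -12, 6, -29]
  [-5, 0, 1, -17]
  [-8, -20, 0, -37]
  [0, -2, 8, 0]
D(4):
  [0, -12, 6, -29]
  [-5, 0, 1, -17]
  [-8, -20, 0, -37]
  [0, -2, 8, 0]
Answer: A*[4][2] = -2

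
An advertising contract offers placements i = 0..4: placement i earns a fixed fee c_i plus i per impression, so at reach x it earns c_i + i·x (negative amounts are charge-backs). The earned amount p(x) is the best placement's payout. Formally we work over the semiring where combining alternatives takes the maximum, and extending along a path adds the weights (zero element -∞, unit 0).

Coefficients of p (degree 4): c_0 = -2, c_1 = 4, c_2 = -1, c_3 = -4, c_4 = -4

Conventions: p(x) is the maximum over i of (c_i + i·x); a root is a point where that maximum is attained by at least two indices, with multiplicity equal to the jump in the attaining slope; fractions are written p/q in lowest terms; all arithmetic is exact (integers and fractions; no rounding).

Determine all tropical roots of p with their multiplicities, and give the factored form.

hull edge (i=0, c=-2) to (i=1, c=4): slope 6, span 1
hull edge (i=1, c=4) to (i=4, c=-4): slope -8/3, span 3
Factored form: p(x) = -4 ⊗ (x ⊕ (-6)) ⊗ (x ⊕ 8/3) ⊗ (x ⊕ 8/3) ⊗ (x ⊕ 8/3)
Answer: roots = -6 (mult 1), 8/3 (mult 3)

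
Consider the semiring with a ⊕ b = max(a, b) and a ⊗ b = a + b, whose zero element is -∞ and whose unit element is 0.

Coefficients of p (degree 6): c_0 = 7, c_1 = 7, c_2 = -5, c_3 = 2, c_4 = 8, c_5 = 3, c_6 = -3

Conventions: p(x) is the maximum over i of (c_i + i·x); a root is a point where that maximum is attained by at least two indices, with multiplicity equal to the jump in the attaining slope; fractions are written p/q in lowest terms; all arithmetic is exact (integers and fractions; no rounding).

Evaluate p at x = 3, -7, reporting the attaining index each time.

p(3) = max(7+0·3=7, 7+1·3=10, -5+2·3=1, 2+3·3=11, 8+4·3=20, 3+5·3=18, -3+6·3=15) = 20 (attained by i=4)
p(-7) = max(7+0·(-7)=7, 7+1·(-7)=0, -5+2·(-7)=-19, 2+3·(-7)=-19, 8+4·(-7)=-20, 3+5·(-7)=-32, -3+6·(-7)=-45) = 7 (attained by i=0)
Answer: p(3) = 20; p(-7) = 7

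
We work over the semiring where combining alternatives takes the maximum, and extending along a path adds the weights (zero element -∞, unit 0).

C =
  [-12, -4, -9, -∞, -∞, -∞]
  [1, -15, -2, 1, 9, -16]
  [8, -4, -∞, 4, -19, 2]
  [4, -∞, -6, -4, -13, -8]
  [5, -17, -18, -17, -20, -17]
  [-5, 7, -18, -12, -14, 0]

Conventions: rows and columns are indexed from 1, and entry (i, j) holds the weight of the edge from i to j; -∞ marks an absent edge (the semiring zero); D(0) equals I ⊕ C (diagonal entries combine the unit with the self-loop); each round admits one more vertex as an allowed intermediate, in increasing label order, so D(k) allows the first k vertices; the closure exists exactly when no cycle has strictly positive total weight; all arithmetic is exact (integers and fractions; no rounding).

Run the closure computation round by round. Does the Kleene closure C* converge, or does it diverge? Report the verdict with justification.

D(0):
  [0, -4, -9, -∞, -∞, -∞]
  [1, 0, -2, 1, 9, -16]
  [8, -4, 0, 4, -19, 2]
  [4, -∞, -6, 0, -13, -8]
  [5, -17, -18, -17, 0, -17]
  [-5, 7, -18, -12, -14, 0]
D(1):
  [0, -4, -9, -∞, -∞, -∞]
  [1, 0, -2, 1, 9, -16]
  [8, 4, 0, 4, -19, 2]
  [4, 0, -5, 0, -13, -8]
  [5, 1, -4, -17, 0, -17]
  [-5, 7, -14, -12, -14, 0]
Detection: at round 2, diagonal entry (3, 3) turns strictly positive.
Key observation: the cycle 3->1->2->3 has total weight 8 + (-4) + (-2), which is strictly positive.
Answer: DIVERGES — positive cycle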